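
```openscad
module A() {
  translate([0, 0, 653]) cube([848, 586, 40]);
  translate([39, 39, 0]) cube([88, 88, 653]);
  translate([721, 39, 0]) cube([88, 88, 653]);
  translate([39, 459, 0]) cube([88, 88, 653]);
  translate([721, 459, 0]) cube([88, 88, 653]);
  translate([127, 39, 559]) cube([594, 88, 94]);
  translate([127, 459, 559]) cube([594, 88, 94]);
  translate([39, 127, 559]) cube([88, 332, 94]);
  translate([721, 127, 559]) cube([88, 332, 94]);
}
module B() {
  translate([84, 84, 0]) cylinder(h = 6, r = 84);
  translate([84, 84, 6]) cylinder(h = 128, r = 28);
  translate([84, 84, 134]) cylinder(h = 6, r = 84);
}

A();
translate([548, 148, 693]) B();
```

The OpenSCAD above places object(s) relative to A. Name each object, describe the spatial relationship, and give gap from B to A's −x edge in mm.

The spool's min-x is at 548; the table's min-x is 0; gap = 548 mm.

A is a table. B is a spool. The spool is on top of the table. The gap from the spool to the table's −x edge is 548 mm.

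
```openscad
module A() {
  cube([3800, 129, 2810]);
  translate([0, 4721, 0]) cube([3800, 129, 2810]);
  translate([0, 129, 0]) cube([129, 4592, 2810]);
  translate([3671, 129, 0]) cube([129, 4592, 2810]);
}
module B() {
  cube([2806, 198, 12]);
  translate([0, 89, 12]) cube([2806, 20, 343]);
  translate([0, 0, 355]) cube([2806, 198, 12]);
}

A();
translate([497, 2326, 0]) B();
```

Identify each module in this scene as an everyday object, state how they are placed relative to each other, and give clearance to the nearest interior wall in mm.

Clearances: x = 368, y = 2197; minimum 368 mm.

A is a house frame. B is an I-beam. The I-beam sits inside the house frame, centred. The clearance to the nearest interior wall is 368 mm.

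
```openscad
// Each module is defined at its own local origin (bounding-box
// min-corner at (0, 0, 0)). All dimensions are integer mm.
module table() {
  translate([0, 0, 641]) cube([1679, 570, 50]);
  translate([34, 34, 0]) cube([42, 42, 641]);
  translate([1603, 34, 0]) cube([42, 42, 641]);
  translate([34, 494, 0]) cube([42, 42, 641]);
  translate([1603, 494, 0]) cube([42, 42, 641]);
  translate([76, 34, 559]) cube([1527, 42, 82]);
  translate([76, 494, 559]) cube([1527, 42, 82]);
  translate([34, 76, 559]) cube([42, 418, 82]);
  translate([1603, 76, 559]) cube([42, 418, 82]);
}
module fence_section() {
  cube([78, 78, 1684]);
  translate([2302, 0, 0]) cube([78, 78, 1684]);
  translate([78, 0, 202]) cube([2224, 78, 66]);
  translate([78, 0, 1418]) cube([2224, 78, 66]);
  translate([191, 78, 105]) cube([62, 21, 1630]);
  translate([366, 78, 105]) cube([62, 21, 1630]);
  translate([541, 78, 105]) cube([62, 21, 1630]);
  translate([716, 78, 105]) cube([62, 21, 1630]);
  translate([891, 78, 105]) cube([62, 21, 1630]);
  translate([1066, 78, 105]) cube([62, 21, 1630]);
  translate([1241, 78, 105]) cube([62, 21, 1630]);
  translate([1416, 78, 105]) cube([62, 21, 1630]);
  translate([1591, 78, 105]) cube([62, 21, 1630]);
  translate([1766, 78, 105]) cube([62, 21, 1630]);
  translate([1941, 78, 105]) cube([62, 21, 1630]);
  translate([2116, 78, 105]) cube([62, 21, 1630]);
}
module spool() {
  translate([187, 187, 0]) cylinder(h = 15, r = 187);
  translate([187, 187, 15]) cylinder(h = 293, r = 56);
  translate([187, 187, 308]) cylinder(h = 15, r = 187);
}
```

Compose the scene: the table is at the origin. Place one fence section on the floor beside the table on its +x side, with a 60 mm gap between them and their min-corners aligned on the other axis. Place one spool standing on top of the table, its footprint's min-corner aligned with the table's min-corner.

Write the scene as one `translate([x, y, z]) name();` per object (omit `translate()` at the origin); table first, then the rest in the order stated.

table();
translate([1739, 0, 0]) fence_section();
translate([0, 0, 691]) spool();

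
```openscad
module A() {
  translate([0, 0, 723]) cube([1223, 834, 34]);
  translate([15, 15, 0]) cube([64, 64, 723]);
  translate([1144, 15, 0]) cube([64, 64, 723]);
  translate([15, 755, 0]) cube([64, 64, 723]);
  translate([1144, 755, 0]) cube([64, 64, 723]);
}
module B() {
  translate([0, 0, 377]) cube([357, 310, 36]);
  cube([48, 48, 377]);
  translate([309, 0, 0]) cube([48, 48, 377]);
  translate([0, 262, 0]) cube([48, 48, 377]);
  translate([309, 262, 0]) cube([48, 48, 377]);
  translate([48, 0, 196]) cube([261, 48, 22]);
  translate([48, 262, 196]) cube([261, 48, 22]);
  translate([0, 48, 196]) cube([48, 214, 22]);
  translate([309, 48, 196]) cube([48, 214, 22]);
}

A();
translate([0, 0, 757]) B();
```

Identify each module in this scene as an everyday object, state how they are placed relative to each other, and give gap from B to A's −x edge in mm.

A is a table. B is a stool. The stool is on top of the table. The gap from the stool to the table's −x edge is 0 mm.

The stool's min-x is at 0; the table's min-x is 0; gap = 0 mm.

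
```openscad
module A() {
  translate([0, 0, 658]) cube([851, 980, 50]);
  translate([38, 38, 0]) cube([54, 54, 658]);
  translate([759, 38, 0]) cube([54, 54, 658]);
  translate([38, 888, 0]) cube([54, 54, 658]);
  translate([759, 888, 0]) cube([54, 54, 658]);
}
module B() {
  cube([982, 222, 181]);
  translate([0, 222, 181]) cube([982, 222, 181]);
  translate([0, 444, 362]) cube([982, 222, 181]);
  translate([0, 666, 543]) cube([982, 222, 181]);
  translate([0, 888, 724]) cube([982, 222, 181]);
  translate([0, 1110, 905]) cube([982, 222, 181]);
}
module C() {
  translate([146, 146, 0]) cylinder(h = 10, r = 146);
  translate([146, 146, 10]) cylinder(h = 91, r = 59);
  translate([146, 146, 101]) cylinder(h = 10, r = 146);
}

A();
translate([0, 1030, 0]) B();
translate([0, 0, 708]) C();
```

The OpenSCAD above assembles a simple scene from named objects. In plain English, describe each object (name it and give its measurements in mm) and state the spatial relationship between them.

A is a table: top 851 mm (x) × 980 mm (y), 50 mm thick, upper face at z = 708 mm, on four 54×54 mm square legs, each inset 38 mm from the nearest pair of top edges, running from z = 0 to the bottom of the top.

B is a run of 6 identical solid stair steps. Each tread is 982×222 mm and each step block is 181 mm high. Step 1 rests on the floor; step k is offset from step 1 by (k−1)×222 mm in y and (k−1)×181 mm in z.

C is a spool: two coaxial disc flanges of radius 146 mm and thickness 10 mm, joined by a core cylinder of radius 59 mm and height 91 mm. The lower flange rests on z = 0 and the three cylinders share a vertical axis.

The staircase is on the floor beside the table on its +y side. The spool is on top of the table.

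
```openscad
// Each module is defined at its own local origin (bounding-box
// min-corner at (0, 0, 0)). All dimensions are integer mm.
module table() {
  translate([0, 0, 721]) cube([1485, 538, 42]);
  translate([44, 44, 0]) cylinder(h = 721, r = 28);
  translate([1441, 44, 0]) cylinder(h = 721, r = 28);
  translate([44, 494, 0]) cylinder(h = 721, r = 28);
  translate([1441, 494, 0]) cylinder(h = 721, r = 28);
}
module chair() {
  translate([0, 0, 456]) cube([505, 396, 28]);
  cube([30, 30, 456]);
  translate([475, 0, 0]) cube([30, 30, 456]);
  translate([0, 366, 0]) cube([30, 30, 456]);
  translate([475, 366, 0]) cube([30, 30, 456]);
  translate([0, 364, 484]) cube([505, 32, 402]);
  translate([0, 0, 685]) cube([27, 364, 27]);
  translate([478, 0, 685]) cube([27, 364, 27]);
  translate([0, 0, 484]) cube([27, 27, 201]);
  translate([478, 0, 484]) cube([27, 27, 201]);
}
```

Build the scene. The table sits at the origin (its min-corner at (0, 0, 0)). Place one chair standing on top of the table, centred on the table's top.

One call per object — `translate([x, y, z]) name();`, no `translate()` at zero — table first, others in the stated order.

table();
translate([490, 71, 763]) chair();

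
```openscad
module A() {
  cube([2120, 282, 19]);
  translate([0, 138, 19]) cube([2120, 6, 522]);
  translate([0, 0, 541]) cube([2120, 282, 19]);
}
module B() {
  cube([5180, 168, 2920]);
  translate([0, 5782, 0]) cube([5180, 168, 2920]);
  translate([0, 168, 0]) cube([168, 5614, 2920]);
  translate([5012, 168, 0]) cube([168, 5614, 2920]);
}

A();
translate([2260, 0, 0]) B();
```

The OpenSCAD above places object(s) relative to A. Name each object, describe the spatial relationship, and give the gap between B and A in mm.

The house frame's nearest face is 140 mm from the I-beam's +x face.

A is an I-beam. B is a house frame. The house frame is on the floor beside the I-beam on its +x side. The gap between the house frame and the I-beam is 140 mm.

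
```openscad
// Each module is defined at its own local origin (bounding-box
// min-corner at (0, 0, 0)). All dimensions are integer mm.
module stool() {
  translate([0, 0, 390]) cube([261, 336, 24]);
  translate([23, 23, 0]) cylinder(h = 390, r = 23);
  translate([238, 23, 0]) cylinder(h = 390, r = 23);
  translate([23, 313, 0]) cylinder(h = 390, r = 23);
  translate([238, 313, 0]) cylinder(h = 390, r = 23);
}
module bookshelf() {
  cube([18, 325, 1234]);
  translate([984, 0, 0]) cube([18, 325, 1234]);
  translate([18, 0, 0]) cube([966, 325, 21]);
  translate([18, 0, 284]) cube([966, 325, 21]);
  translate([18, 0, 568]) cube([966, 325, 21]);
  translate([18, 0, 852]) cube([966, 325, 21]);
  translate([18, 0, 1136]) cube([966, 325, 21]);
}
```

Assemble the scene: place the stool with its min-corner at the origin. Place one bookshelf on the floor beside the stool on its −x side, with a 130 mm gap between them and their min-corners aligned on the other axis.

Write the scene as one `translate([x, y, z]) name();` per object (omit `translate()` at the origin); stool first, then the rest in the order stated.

stool();
translate([-1132, 0, 0]) bookshelf();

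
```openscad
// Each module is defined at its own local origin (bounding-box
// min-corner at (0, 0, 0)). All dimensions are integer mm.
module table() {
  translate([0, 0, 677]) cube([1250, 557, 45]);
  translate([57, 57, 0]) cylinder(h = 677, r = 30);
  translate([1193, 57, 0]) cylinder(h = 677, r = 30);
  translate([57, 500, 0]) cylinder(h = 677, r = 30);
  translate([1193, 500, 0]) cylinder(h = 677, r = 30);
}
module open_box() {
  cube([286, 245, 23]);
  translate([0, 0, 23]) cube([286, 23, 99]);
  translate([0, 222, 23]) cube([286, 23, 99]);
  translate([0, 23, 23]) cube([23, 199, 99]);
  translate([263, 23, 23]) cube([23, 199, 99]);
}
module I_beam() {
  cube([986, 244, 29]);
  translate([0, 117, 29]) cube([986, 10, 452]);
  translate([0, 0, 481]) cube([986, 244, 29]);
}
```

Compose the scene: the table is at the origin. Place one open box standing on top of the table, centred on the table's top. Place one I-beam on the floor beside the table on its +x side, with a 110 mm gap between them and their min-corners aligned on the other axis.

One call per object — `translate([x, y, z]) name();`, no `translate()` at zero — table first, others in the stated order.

table();
translate([482, 156, 722]) open_box();
translate([1360, 0, 0]) I_beam();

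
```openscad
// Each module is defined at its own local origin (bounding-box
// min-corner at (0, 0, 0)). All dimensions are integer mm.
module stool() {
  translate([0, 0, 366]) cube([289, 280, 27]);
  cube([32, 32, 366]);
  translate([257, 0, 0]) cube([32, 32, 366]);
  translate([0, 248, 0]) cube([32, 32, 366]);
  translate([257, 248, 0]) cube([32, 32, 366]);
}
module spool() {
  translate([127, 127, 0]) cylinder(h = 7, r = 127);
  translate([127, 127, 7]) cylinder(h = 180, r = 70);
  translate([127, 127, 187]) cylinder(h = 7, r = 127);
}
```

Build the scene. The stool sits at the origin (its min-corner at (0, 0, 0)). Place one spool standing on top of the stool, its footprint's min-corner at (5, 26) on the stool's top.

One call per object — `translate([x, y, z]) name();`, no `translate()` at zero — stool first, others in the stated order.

stool();
translate([5, 26, 393]) spool();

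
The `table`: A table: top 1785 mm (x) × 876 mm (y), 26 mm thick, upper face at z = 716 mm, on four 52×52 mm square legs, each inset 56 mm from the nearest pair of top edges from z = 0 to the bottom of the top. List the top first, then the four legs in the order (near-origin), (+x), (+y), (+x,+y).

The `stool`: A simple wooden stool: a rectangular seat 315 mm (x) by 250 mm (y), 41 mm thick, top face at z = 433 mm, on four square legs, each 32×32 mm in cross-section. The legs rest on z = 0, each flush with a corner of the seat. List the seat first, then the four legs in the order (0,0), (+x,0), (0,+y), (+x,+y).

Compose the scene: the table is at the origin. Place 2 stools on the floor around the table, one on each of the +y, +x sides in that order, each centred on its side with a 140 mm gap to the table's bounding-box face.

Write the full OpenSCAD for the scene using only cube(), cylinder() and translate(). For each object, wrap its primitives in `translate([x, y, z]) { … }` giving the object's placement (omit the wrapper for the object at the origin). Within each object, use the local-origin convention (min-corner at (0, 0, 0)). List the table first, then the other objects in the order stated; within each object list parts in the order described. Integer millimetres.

translate([0, 0, 690]) cube([1785, 876, 26]);
translate([56, 56, 0]) cube([52, 52, 690]);
translate([1677, 56, 0]) cube([52, 52, 690]);
translate([56, 768, 0]) cube([52, 52, 690]);
translate([1677, 768, 0]) cube([52, 52, 690]);
translate([735, 1016, 0]) {
  translate([0, 0, 392]) cube([315, 250, 41]);
  cube([32, 32, 392]);
  translate([283, 0, 0]) cube([32, 32, 392]);
  translate([0, 218, 0]) cube([32, 32, 392]);
  translate([283, 218, 0]) cube([32, 32, 392]);
}
translate([1925, 313, 0]) {
  translate([0, 0, 392]) cube([315, 250, 41]);
  cube([32, 32, 392]);
  translate([283, 0, 0]) cube([32, 32, 392]);
  translate([0, 218, 0]) cube([32, 32, 392]);
  translate([283, 218, 0]) cube([32, 32, 392]);
}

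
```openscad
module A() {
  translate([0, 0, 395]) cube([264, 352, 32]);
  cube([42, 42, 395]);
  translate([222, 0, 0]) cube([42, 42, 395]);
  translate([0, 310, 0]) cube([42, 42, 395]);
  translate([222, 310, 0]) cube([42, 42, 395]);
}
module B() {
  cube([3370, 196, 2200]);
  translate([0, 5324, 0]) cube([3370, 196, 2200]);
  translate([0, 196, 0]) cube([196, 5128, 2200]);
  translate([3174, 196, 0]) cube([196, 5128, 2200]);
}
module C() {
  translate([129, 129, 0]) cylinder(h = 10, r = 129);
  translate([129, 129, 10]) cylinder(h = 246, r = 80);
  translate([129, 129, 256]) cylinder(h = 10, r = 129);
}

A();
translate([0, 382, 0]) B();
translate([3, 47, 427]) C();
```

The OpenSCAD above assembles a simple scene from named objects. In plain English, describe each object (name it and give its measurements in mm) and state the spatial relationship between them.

A is a four-legged stool. The seat is 264×352 mm, 32 mm thick, top at z = 427 mm. It stands on four square legs, each 42×42 mm in cross-section, from z = 0 to the seat underside, each flush with a corner of the seat.

B is the wall frame of a small rectangular building: four walls, each 2200 mm tall and 196 mm thick, enclosing a footprint 3370 mm (x) by 5520 mm (y) outside-to-outside, with no floor or roof. The front and back walls (the −y and +y sides) span the full width; the two side walls fit between them.

C is a spool: two coaxial disc flanges of radius 129 mm and thickness 10 mm, joined by a core cylinder of radius 80 mm and height 246 mm. The lower flange rests on z = 0 and the three cylinders share a vertical axis.

The house frame is on the floor beside the stool on its +y side. The spool is on top of the stool, centred.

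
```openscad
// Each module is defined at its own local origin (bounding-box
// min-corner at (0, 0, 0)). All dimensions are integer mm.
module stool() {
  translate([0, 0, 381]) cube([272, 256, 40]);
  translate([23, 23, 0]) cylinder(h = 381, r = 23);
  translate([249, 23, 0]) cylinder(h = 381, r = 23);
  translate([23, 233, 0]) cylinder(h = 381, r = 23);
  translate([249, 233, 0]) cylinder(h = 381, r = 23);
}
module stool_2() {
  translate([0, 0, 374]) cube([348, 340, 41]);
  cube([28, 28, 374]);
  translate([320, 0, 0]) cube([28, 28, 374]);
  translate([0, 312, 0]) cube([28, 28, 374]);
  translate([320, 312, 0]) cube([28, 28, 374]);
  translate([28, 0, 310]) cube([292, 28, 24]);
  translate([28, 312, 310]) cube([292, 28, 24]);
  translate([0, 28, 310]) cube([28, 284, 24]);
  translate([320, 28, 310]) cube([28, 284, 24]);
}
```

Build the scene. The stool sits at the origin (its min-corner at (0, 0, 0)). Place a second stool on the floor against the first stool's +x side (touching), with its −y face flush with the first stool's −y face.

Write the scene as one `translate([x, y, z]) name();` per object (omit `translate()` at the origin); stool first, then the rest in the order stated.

stool();
translate([272, 0, 0]) stool_2();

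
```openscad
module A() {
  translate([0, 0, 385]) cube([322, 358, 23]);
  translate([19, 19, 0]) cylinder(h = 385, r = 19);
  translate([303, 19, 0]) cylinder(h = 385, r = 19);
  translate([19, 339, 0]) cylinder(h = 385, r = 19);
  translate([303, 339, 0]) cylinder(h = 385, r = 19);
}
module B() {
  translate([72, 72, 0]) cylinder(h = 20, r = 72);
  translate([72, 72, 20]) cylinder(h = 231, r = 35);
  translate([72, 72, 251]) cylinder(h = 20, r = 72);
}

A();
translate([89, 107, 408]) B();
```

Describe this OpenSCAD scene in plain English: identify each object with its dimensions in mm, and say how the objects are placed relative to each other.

A is a simple wooden stool: a rectangular seat 322 mm (x) by 358 mm (y), 23 mm thick, top face at z = 408 mm, on four round legs, each 38 mm in diameter. The legs rest on z = 0, each leg's axis is inset half a diameter from the nearest pair of seat edges (so the leg's bounding box is flush with the corner).

B is a spool: two coaxial disc flanges of radius 72 mm and thickness 20 mm, joined by a core cylinder of radius 35 mm and height 231 mm. The lower flange rests on z = 0 and the three cylinders share a vertical axis.

The spool is on top of the stool, centred.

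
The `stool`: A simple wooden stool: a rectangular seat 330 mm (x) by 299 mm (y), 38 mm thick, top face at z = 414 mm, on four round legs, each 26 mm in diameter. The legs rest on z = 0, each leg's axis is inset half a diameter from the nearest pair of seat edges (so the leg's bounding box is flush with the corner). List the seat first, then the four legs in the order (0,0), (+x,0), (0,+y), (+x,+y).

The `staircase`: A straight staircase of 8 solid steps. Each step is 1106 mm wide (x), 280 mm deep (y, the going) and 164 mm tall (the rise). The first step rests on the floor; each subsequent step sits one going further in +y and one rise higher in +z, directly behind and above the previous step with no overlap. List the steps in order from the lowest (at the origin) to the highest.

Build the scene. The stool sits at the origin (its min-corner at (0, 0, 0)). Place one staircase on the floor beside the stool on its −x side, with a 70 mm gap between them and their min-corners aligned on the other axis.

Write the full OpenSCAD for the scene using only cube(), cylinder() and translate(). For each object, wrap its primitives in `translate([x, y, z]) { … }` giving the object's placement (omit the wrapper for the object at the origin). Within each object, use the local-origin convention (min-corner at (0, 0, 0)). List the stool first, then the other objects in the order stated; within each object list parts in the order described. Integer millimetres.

translate([0, 0, 376]) cube([330, 299, 38]);
translate([13, 13, 0]) cylinder(h = 376, r = 13);
translate([317, 13, 0]) cylinder(h = 376, r = 13);
translate([13, 286, 0]) cylinder(h = 376, r = 13);
translate([317, 286, 0]) cylinder(h = 376, r = 13);
translate([-1176, 0, 0]) {
  cube([1106, 280, 164]);
  translate([0, 280, 164]) cube([1106, 280, 164]);
  translate([0, 560, 328]) cube([1106, 280, 164]);
  translate([0, 840, 492]) cube([1106, 280, 164]);
  translate([0, 1120, 656]) cube([1106, 280, 164]);
  translate([0, 1400, 820]) cube([1106, 280, 164]);
  translate([0, 1680, 984]) cube([1106, 280, 164]);
  translate([0, 1960, 1148]) cube([1106, 280, 164]);
}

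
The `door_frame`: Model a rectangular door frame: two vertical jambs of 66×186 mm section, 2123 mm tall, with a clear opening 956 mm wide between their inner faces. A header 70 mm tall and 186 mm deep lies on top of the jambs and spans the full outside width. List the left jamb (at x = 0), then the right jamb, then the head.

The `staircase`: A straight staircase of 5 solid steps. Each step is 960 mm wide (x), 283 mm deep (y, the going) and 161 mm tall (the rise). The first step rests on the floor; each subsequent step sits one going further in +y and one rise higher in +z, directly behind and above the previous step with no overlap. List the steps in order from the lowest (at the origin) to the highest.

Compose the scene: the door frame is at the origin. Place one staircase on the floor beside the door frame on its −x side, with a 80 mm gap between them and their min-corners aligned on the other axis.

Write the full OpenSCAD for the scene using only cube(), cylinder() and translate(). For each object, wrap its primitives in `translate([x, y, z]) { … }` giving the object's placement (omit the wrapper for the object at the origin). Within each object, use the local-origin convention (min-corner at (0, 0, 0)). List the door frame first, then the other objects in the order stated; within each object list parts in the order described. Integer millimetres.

cube([66, 186, 2123]);
translate([1022, 0, 0]) cube([66, 186, 2123]);
translate([0, 0, 2123]) cube([1088, 186, 70]);
translate([-1040, 0, 0]) {
  cube([960, 283, 161]);
  translate([0, 283, 161]) cube([960, 283, 161]);
  translate([0, 566, 322]) cube([960, 283, 161]);
  translate([0, 849, 483]) cube([960, 283, 161]);
  translate([0, 1132, 644]) cube([960, 283, 161]);
}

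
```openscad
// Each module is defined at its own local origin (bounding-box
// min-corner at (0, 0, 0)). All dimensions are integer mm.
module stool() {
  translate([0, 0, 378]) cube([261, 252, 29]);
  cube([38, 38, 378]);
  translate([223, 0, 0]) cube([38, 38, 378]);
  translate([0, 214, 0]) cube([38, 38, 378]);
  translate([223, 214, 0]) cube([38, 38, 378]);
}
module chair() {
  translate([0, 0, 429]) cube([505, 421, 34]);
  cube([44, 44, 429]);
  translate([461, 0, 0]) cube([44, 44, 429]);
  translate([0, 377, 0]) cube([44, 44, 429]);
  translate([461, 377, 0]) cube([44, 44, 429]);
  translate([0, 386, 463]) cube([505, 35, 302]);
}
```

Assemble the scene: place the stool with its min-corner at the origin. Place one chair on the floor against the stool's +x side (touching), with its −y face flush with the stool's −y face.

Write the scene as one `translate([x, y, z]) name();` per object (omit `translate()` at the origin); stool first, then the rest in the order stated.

stool();
translate([261, 0, 0]) chair();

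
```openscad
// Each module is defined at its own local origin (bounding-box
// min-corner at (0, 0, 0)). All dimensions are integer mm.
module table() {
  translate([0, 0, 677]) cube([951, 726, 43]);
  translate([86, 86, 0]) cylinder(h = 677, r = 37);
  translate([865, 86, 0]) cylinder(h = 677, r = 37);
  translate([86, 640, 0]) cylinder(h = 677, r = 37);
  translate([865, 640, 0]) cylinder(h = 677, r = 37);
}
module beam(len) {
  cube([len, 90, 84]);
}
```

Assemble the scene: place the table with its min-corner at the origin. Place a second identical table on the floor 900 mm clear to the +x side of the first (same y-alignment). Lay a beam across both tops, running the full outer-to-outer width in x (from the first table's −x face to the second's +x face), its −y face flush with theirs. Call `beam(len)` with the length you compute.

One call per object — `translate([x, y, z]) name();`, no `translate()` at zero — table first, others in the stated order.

table();
translate([1851, 0, 0]) table();
translate([0, 0, 720]) beam(2802);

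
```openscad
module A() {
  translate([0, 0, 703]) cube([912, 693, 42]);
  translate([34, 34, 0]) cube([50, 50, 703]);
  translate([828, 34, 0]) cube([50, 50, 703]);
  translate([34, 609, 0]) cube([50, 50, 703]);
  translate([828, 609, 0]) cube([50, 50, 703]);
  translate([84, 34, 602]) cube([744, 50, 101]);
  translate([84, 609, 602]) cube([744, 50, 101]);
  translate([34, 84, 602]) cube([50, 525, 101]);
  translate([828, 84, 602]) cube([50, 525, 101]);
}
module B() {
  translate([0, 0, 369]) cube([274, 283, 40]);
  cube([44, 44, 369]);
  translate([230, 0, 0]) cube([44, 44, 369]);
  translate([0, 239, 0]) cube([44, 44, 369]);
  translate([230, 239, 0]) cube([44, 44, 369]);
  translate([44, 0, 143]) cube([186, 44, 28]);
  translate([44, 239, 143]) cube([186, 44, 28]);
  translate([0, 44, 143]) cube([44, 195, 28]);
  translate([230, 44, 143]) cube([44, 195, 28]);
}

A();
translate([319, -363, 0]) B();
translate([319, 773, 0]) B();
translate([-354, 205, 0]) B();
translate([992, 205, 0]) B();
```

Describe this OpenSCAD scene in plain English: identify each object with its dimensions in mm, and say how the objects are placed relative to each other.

A is a rectangular dining table. The top is 912×693×42 mm with its upper surface at z = 745 mm. It stands on four 50×50 mm square legs, each inset 34 mm from the nearest pair of top edges, running from the floor to the underside of the top. Four apron rails, 50 mm thick and 101 mm tall, run between adjacent legs with their top edges flush with the underside of the top and their outer faces flush with the legs' outer faces.

B is a simple wooden stool: a rectangular seat 274 mm (x) by 283 mm (y), 40 mm thick, top face at z = 409 mm, on four square legs, each 44×44 mm in cross-section. The legs rest on z = 0, each flush with a corner of the seat. Four stretchers, 44 mm wide and 28 mm tall, connect adjacent legs with their undersides at z = 143 mm, each running between the inner faces of the legs it joins and aligned with the legs' outer faces on the other axis.

Four stools sit around the table at the −y, +y, −x, +x sides.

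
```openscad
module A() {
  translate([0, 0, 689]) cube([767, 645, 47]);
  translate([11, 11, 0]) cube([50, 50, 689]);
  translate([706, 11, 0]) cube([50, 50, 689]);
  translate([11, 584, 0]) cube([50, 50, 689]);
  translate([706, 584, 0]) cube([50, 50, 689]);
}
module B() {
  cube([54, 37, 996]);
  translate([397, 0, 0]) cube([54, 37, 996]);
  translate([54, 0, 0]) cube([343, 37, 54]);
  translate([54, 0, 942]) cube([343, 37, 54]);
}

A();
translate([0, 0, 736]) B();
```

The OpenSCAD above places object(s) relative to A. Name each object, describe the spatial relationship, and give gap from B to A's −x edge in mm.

A is a table. B is a picture frame. The picture frame is on top of the table. The gap from the picture frame to the table's −x edge is 0 mm.

The picture frame's min-x is at 0; the table's min-x is 0; gap = 0 mm.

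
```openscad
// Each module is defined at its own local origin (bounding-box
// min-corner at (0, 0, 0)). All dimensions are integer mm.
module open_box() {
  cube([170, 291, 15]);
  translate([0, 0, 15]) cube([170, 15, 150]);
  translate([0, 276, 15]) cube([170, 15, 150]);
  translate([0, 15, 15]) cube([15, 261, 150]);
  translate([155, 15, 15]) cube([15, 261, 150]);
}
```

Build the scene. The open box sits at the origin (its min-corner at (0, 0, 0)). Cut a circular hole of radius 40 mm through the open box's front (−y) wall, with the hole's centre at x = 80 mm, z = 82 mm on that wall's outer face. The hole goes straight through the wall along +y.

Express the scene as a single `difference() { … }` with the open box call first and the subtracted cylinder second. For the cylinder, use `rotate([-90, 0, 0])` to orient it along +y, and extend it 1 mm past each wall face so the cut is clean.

difference() {
  open_box();
  translate([80, -1, 82]) rotate([-90, 0, 0]) cylinder(h = 17, r = 40);
}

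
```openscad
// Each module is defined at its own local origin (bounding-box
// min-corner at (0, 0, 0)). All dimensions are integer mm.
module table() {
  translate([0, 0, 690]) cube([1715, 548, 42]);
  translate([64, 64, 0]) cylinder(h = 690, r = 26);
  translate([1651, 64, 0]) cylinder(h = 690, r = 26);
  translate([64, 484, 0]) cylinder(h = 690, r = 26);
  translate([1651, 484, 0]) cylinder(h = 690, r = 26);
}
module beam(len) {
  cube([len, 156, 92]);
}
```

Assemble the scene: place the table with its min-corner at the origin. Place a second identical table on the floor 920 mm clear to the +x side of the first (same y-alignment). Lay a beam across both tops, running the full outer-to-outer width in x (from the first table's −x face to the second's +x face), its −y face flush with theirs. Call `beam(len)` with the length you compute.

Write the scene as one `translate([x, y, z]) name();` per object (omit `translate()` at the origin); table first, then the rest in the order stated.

table();
translate([2635, 0, 0]) table();
translate([0, 0, 732]) beam(4350);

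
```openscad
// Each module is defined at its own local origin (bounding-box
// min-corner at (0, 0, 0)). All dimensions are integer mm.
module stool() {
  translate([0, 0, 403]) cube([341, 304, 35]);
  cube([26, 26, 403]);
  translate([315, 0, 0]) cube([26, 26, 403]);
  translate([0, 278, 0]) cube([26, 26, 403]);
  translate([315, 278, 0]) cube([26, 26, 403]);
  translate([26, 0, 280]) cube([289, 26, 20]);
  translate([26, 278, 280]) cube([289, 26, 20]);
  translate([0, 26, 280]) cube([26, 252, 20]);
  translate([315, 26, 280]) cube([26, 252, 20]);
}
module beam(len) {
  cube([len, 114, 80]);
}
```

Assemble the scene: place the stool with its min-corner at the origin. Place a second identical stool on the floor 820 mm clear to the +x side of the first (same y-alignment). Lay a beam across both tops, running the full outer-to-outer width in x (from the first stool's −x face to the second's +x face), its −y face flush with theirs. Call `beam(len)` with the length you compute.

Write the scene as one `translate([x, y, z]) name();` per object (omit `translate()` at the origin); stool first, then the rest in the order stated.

stool();
translate([1161, 0, 0]) stool();
translate([0, 0, 438]) beam(1502);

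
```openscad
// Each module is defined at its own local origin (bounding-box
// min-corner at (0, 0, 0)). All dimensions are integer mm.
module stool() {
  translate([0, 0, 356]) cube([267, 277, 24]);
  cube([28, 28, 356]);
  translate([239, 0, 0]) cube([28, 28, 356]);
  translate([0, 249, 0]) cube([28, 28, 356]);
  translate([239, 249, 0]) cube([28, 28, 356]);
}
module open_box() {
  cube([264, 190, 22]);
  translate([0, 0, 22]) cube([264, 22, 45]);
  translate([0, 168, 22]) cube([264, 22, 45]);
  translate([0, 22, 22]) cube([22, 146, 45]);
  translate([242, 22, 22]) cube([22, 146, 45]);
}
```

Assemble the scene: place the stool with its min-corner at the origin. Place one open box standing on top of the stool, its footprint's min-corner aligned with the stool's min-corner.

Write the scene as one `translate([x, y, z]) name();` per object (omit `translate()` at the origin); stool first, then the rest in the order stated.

stool();
translate([0, 0, 380]) open_box();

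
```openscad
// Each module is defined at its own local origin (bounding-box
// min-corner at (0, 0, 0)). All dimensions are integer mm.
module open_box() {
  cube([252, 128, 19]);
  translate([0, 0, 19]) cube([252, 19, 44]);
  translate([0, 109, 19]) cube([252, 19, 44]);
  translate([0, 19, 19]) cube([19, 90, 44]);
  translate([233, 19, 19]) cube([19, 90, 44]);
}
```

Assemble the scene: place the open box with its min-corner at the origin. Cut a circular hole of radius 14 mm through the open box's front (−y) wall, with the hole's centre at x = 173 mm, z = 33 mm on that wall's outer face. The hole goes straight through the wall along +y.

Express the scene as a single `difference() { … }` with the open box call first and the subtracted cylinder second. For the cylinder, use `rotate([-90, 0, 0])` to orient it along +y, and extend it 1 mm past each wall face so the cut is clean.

difference() {
  open_box();
  translate([173, -1, 33]) rotate([-90, 0, 0]) cylinder(h = 21, r = 14);
}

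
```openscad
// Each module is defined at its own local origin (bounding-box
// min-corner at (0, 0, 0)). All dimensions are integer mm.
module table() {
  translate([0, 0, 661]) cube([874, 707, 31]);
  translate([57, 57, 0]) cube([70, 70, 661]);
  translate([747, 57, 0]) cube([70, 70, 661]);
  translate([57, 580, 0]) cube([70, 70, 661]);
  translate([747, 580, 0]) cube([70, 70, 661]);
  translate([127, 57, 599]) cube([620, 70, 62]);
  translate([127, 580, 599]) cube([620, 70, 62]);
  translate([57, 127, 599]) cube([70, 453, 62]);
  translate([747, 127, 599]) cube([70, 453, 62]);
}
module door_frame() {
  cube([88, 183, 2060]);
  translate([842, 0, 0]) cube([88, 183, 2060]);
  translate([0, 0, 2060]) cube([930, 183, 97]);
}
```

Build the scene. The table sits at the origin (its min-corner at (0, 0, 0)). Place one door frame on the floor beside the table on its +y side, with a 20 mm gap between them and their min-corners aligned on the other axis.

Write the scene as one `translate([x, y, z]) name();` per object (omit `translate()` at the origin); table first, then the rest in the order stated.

table();
translate([0, 727, 0]) door_frame();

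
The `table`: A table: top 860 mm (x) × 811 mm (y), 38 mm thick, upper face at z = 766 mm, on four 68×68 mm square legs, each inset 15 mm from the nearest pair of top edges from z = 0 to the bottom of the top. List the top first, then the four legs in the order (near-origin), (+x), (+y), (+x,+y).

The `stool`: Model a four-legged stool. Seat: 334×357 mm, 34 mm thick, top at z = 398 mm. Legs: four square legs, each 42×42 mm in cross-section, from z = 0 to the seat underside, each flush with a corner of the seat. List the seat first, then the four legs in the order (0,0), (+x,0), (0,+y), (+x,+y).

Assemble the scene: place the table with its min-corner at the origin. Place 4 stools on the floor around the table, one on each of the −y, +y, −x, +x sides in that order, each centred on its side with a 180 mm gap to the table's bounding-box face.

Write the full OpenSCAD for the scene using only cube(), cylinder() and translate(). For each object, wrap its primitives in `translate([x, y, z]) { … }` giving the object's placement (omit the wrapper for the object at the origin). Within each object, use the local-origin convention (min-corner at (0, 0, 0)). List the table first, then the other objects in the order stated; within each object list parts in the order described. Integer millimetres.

translate([0, 0, 728]) cube([860, 811, 38]);
translate([15, 15, 0]) cube([68, 68, 728]);
translate([777, 15, 0]) cube([68, 68, 728]);
translate([15, 728, 0]) cube([68, 68, 728]);
translate([777, 728, 0]) cube([68, 68, 728]);
translate([263, -537, 0]) {
  translate([0, 0, 364]) cube([334, 357, 34]);
  cube([42, 42, 364]);
  translate([292, 0, 0]) cube([42, 42, 364]);
  translate([0, 315, 0]) cube([42, 42, 364]);
  translate([292, 315, 0]) cube([42, 42, 364]);
}
translate([263, 991, 0]) {
  translate([0, 0, 364]) cube([334, 357, 34]);
  cube([42, 42, 364]);
  translate([292, 0, 0]) cube([42, 42, 364]);
  translate([0, 315, 0]) cube([42, 42, 364]);
  translate([292, 315, 0]) cube([42, 42, 364]);
}
translate([-514, 227, 0]) {
  translate([0, 0, 364]) cube([334, 357, 34]);
  cube([42, 42, 364]);
  translate([292, 0, 0]) cube([42, 42, 364]);
  translate([0, 315, 0]) cube([42, 42, 364]);
  translate([292, 315, 0]) cube([42, 42, 364]);
}
translate([1040, 227, 0]) {
  translate([0, 0, 364]) cube([334, 357, 34]);
  cube([42, 42, 364]);
  translate([292, 0, 0]) cube([42, 42, 364]);
  translate([0, 315, 0]) cube([42, 42, 364]);
  translate([292, 315, 0]) cube([42, 42, 364]);
}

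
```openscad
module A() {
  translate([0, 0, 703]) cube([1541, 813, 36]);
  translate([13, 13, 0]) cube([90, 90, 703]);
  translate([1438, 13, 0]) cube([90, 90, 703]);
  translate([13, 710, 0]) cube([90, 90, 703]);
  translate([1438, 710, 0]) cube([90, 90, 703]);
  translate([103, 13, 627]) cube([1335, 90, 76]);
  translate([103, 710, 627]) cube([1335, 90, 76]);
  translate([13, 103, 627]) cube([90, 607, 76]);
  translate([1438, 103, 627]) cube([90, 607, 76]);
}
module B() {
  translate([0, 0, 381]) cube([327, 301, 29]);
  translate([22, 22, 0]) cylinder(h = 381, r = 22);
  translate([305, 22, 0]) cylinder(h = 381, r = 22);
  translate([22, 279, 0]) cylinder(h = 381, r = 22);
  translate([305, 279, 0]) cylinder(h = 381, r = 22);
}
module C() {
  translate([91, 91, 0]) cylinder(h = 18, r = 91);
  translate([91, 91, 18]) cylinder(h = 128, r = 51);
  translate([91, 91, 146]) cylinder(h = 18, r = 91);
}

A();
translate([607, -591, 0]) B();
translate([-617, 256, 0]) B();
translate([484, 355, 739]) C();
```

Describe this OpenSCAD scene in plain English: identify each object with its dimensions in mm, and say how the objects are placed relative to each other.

A is a rectangular dining table. The top is 1541×813×36 mm with its upper surface at z = 739 mm. It stands on four 90×90 mm square legs, each inset 13 mm from the nearest pair of top edges, running from the floor to the underside of the top. Four apron rails, 90 mm thick and 76 mm tall, run between adjacent legs with their top edges flush with the underside of the top and their outer faces flush with the legs' outer faces.

B is a simple wooden stool: a rectangular seat 327 mm (x) by 301 mm (y), 29 mm thick, top face at z = 410 mm, on four round legs, each 44 mm in diameter. The legs rest on z = 0, each leg's axis is inset half a diameter from the nearest pair of seat edges (so the leg's bounding box is flush with the corner).

C is a spool: two coaxial disc flanges of radius 91 mm and thickness 18 mm, joined by a core cylinder of radius 51 mm and height 128 mm. The lower flange rests on z = 0 and the three cylinders share a vertical axis.

Two stools sit around the table at the −y, −x sides. The spool is on top of the table.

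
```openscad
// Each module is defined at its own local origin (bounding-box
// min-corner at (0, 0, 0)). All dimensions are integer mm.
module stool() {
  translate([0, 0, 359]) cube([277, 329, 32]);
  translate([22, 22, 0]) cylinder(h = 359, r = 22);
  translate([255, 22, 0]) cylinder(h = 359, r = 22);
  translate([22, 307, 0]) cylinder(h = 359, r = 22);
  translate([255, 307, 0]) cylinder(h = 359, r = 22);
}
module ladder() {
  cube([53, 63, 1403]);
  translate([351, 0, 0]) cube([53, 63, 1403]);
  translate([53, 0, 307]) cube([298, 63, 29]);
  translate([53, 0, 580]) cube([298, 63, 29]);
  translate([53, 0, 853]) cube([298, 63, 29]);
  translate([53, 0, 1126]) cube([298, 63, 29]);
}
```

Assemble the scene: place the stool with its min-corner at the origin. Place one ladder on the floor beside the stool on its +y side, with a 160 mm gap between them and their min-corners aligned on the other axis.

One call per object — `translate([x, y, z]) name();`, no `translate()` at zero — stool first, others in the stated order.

stool();
translate([0, 489, 0]) ladder();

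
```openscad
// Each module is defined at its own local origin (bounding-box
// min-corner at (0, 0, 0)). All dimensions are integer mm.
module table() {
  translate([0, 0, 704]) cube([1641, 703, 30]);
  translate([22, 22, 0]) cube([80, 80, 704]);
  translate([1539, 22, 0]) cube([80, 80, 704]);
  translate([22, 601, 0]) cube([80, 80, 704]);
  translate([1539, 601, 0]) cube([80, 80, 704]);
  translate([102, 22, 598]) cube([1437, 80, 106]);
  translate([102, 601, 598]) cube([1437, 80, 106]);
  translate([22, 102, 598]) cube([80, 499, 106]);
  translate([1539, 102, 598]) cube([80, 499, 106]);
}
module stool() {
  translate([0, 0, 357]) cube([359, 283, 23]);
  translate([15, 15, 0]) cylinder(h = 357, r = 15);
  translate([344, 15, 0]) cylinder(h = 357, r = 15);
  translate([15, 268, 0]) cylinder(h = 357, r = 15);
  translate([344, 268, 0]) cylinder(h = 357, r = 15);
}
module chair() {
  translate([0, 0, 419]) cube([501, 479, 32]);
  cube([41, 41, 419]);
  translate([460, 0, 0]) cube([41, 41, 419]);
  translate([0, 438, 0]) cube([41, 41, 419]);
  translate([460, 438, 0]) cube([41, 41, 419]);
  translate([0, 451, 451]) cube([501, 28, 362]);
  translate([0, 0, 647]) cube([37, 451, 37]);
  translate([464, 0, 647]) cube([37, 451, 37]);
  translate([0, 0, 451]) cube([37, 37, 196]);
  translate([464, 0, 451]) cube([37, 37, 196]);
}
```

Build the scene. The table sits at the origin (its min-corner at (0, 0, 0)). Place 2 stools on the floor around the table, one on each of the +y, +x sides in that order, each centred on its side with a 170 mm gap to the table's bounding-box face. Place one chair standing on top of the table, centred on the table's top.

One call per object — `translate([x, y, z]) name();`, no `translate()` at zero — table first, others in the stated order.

table();
translate([641, 873, 0]) stool();
translate([1811, 210, 0]) stool();
translate([570, 112, 734]) chair();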